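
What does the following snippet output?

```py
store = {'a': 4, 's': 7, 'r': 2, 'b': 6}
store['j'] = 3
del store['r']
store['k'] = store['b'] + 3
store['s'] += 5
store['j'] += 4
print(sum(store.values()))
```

store['j'] = 3 → {'a': 4, 's': 7, 'r': 2, 'b': 6, 'j': 3}
del 'r' → {'a': 4, 's': 7, 'b': 6, 'j': 3}
store['k'] = store['b']+3 = 9 → {'a': 4, 's': 7, 'b': 6, 'j': 3, 'k': 9}
store['s'] = 7+5 = 12 → {'a': 4, 's': 12, 'b': 6, 'j': 3, 'k': 9}
store['j'] = 3+4 = 7 → {'a': 4, 's': 12, 'b': 6, 'j': 7, 'k': 9}
sum of values = 38

38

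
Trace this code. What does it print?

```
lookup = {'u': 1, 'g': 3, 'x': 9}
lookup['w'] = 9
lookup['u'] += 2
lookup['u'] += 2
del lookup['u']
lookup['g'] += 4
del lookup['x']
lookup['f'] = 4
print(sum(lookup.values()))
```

lookup['w'] = 9 → {'u': 1, 'g': 3, 'x': 9, 'w': 9}
lookup['u'] = 1+2 = 3 → {'u': 3, 'g': 3, 'x': 9, 'w': 9}
lookup['u'] = 3+2 = 5 → {'u': 5, 'g': 3, 'x': 9, 'w': 9}
del 'u' → {'g': 3, 'x': 9, 'w': 9}
lookup['g'] = 3+4 = 7 → {'g': 7, 'x': 9, 'w': 9}
del 'x' → {'g': 7, 'w': 9}
lookup['f'] = 4 → {'g': 7, 'w': 9, 'f': 4}
sum of values = 20

20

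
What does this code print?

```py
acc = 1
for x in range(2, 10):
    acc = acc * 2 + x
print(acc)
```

x=2: acc = 1*2+2 = 4
x=3: acc = 4*2+3 = 11
x=4: acc = 11*2+4 = 26
x=5: acc = 26*2+5 = 57
x=6: acc = 57*2+6 = 120
x=7: acc = 120*2+7 = 247
x=8: acc = 247*2+8 = 502
x=9: acc = 502*2+9 = 1013

1013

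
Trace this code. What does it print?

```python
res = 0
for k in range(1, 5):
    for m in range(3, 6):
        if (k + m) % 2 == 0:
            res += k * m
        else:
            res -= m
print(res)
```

32

k=1,m=3: even sum, res = 0+3 = 3
k=1,m=4: odd sum, res = 3-4 = -1
k=1,m=5: even sum, res = (-1)+5 = 4
k=2,m=3: odd sum, res = 4-3 = 1
k=2,m=4: even sum, res = 1+8 = 9
k=2,m=5: odd sum, res = 9-5 = 4
k=3,m=3: even sum, res = 4+9 = 13
k=3,m=4: odd sum, res = 13-4 = 9
k=3,m=5: even sum, res = 9+15 = 24
k=4,m=3: odd sum, res = 24-3 = 21
k=4,m=4: even sum, res = 21+16 = 37
k=4,m=5: odd sum, res = 37-5 = 32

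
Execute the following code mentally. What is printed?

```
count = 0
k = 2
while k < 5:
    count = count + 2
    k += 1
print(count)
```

k=2: count = 0+2 = 2
k=3: count = 2+2 = 4
k=4: count = 4+2 = 6

6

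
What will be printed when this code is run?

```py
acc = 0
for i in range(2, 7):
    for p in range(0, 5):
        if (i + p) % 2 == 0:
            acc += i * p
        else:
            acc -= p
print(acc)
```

i=2,p=0: even sum, acc = 0+0 = 0
i=2,p=1: odd sum, acc = 0-1 = -1
i=2,p=2: even sum, acc = (-1)+4 = 3
i=2,p=3: odd sum, acc = 3-3 = 0
i=2,p=4: even sum, acc = 0+8 = 8
i=3,p=0: odd sum, acc = 8-0 = 8
i=3,p=1: even sum, acc = 8+3 = 11
i=3,p=2: odd sum, acc = 11-2 = 9
i=3,p=3: even sum, acc = 9+9 = 18
i=3,p=4: odd sum, acc = 18-4 = 14
i=4,p=0: even sum, acc = 14+0 = 14
i=4,p=1: odd sum, acc = 14-1 = 13
i=4,p=2: even sum, acc = 13+8 = 21
i=4,p=3: odd sum, acc = 21-3 = 18
i=4,p=4: even sum, acc = 18+16 = 34
i=5,p=0: odd sum, acc = 34-0 = 34
i=5,p=1: even sum, acc = 34+5 = 39
i=5,p=2: odd sum, acc = 39-2 = 37
i=5,p=3: even sum, acc = 37+15 = 52
i=5,p=4: odd sum, acc = 52-4 = 48
i=6,p=0: even sum, acc = 48+0 = 48
i=6,p=1: odd sum, acc = 48-1 = 47
i=6,p=2: even sum, acc = 47+12 = 59
i=6,p=3: odd sum, acc = 59-3 = 56
i=6,p=4: even sum, acc = 56+24 = 80

80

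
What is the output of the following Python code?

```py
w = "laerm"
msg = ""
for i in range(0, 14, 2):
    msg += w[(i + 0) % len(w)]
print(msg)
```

i=0: add w[0]='l' → 'l'
i=2: add w[2]='e' → 'le'
i=4: add w[4]='m' → 'lem'
i=6: add w[1]='a' → 'lema'
i=8: add w[3]='r' → 'lemar'
i=10: add w[0]='l' → 'lemarl'
i=12: add w[2]='e' → 'lemarle'

lemarle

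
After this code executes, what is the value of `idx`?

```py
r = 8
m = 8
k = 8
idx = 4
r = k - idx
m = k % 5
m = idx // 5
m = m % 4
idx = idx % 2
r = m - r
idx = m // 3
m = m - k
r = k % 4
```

0

r = 8-4 = 4
m = 8%5 = 3
m = 4//5 = 0
m = 0%4 = 0
idx = 4%2 = 0
r = 0-4 = -4
idx = 0//3 = 0
m = 0-8 = -8
r = 8%4 = 0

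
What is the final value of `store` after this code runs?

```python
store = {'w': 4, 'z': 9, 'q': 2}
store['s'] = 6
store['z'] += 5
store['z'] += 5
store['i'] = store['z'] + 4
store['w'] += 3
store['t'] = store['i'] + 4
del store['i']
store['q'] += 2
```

{'w': 7, 'z': 19, 'q': 4, 's': 6, 't': 27}

store['s'] = 6 → {'w': 4, 'z': 9, 'q': 2, 's': 6}
store['z'] = 9+5 = 14 → {'w': 4, 'z': 14, 'q': 2, 's': 6}
store['z'] = 14+5 = 19 → {'w': 4, 'z': 19, 'q': 2, 's': 6}
store['i'] = store['z']+4 = 23 → {'w': 4, 'z': 19, 'q': 2, 's': 6, 'i': 23}
store['w'] = 4+3 = 7 → {'w': 7, 'z': 19, 'q': 2, 's': 6, 'i': 23}
store['t'] = store['i']+4 = 27 → {'w': 7, 'z': 19, 'q': 2, 's': 6, 'i': 23, 't': 27}
del 'i' → {'w': 7, 'z': 19, 'q': 2, 's': 6, 't': 27}
store['q'] = 2+2 = 4 → {'w': 7, 'z': 19, 'q': 4, 's': 6, 't': 27}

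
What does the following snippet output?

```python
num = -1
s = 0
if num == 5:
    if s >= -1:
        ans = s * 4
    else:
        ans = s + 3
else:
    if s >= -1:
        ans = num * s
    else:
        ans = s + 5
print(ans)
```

0

num=-1, s=0
num == 5 is False; s >= -1 is True
→ ans = num * s = 0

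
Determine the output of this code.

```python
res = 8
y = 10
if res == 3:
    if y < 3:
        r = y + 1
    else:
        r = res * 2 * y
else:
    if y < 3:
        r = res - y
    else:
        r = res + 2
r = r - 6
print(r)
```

4

res=8, y=10
res == 3 is False; y < 3 is False
→ r = res + 2 = 10
r = 10-6 = 4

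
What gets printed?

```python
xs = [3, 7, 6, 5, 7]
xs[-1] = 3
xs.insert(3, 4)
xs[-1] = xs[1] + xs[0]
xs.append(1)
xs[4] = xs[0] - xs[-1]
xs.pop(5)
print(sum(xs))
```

23

xs[-1] = 3 → [3, 7, 6, 5, 3]
insert 4 at 3 → [3, 7, 6, 4, 5, 3]
xs[-1] = xs[1]+xs[0] = 7+3 = 10 → [3, 7, 6, 4, 5, 10]
append 1 → [3, 7, 6, 4, 5, 10, 1]
xs[4] = xs[0]-xs[-1] = 3-1 = 2 → [3, 7, 6, 4, 2, 10, 1]
pop(5) removes 10 → [3, 7, 6, 4, 2, 1]
sum = 23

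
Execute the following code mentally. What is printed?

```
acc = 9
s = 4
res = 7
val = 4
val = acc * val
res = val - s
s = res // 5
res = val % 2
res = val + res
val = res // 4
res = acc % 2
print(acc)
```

9

val = 9*4 = 36
res = 36-4 = 32
s = 32//5 = 6
res = 36%2 = 0
res = 36+0 = 36
val = 36//4 = 9
res = 9%2 = 1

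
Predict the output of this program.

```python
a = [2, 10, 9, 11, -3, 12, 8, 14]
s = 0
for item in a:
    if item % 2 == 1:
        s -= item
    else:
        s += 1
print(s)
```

-12

item=2: not odd, s = 0+1 = 1
item=10: not odd, s = 1+1 = 2
item=9: odd, s = 2-9 = -7
item=11: odd, s = (-7)-11 = -18
item=-3: odd, s = (-18)-(-3) = -15
item=12: not odd, s = (-15)+1 = -14
item=8: not odd, s = (-14)+1 = -13
item=14: not odd, s = (-13)+1 = -12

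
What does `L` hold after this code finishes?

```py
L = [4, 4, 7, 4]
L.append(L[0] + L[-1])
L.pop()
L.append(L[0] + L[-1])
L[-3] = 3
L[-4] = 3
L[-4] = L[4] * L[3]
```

append L[0]+L[-1] = 4+4 = 8 → [4, 4, 7, 4, 8]
pop() removes 8 → [4, 4, 7, 4]
append L[0]+L[-1] = 4+4 = 8 → [4, 4, 7, 4, 8]
L[-3] = 3 → [4, 4, 3, 4, 8]
L[-4] = 3 → [4, 3, 3, 4, 8]
L[-4] = L[4]*L[3] = 8*4 = 32 → [4, 32, 3, 4, 8]

[4, 32, 3, 4, 8]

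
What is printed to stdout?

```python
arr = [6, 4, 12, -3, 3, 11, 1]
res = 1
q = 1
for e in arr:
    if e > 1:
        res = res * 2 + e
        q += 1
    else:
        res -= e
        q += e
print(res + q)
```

240

e=6: >1, res = 1*2+6 = 8; q=2
e=4: >1, res = 8*2+4 = 20; q=3
e=12: >1, res = 20*2+12 = 52; q=4
e=-3: not >1, res = 52-(-3) = 55; q=1
e=3: >1, res = 55*2+3 = 113; q=2
e=11: >1, res = 113*2+11 = 237; q=3
e=1: not >1, res = 237-1 = 236; q=4
res+q = 236+4 = 240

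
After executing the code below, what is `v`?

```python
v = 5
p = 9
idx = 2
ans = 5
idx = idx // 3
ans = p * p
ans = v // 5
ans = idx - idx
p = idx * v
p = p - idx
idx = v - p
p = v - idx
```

5

idx = 2//3 = 0
ans = 9*9 = 81
ans = 5//5 = 1
ans = 0-0 = 0
p = 0*5 = 0
p = 0-0 = 0
idx = 5-0 = 5
p = 5-5 = 0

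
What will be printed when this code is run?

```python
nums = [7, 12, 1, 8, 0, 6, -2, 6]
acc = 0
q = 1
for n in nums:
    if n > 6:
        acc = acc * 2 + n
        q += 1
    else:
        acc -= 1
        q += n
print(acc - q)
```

39

n=7: >6, acc = 0*2+7 = 7; q=2
n=12: >6, acc = 7*2+12 = 26; q=3
n=1: not >6, acc = 26-1 = 25; q=4
n=8: >6, acc = 25*2+8 = 58; q=5
n=0: not >6, acc = 58-1 = 57; q=5
n=6: not >6, acc = 57-1 = 56; q=11
n=-2: not >6, acc = 56-1 = 55; q=9
n=6: not >6, acc = 55-1 = 54; q=15
acc-q = 54-15 = 39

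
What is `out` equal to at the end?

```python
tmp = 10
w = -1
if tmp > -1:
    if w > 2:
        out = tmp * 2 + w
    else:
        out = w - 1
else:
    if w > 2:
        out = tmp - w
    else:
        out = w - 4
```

-2

tmp=10, w=-1
tmp > -1 is True; w > 2 is False
→ out = w - 1 = -2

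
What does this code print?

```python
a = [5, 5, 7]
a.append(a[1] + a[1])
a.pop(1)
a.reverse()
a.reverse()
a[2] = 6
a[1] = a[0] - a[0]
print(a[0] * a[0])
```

append a[1]+a[1] = 5+5 = 10 → [5, 5, 7, 10]
pop(1) removes 5 → [5, 7, 10]
reverse → [10, 7, 5]
reverse → [5, 7, 10]
a[2] = 6 → [5, 7, 6]
a[1] = a[0]-a[0] = 5-5 = 0 → [5, 0, 6]
a[0]*a[0] = 5*5 = 25

25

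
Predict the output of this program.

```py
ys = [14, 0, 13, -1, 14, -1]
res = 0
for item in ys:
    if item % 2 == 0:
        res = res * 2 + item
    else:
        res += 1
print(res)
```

item=14: even, res = 0*2+14 = 14
item=0: even, res = 14*2+0 = 28
item=13: not even, res = 28+1 = 29
item=-1: not even, res = 29+1 = 30
item=14: even, res = 30*2+14 = 74
item=-1: not even, res = 74+1 = 75

75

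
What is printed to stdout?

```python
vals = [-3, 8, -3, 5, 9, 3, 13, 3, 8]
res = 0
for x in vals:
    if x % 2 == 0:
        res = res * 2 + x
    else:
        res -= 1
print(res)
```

x=-3: not even, res = 0-1 = -1
x=8: even, res = (-1)*2+8 = 6
x=-3: not even, res = 6-1 = 5
x=5: not even, res = 5-1 = 4
x=9: not even, res = 4-1 = 3
x=3: not even, res = 3-1 = 2
x=13: not even, res = 2-1 = 1
x=3: not even, res = 1-1 = 0
x=8: even, res = 0*2+8 = 8

8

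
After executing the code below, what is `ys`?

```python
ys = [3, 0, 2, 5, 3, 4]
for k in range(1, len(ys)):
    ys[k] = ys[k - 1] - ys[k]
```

k=1: ys[1] = 3-0 = 3 → [3, 3, 2, 5, 3, 4]
k=2: ys[2] = 3-2 = 1 → [3, 3, 1, 5, 3, 4]
k=3: ys[3] = 1-5 = -4 → [3, 3, 1, -4, 3, 4]
k=4: ys[4] = (-4)-3 = -7 → [3, 3, 1, -4, -7, 4]
k=5: ys[5] = (-7)-4 = -11 → [3, 3, 1, -4, -7, -11]

[3, 3, 1, -4, -7, -11]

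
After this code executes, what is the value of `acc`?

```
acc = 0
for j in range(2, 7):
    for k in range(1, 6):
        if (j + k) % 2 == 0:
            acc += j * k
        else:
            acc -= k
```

105

j=2,k=1: odd sum, acc = 0-1 = -1
j=2,k=2: even sum, acc = (-1)+4 = 3
j=2,k=3: odd sum, acc = 3-3 = 0
j=2,k=4: even sum, acc = 0+8 = 8
j=2,k=5: odd sum, acc = 8-5 = 3
j=3,k=1: even sum, acc = 3+3 = 6
j=3,k=2: odd sum, acc = 6-2 = 4
j=3,k=3: even sum, acc = 4+9 = 13
j=3,k=4: odd sum, acc = 13-4 = 9
j=3,k=5: even sum, acc = 9+15 = 24
j=4,k=1: odd sum, acc = 24-1 = 23
j=4,k=2: even sum, acc = 23+8 = 31
j=4,k=3: odd sum, acc = 31-3 = 28
j=4,k=4: even sum, acc = 28+16 = 44
j=4,k=5: odd sum, acc = 44-5 = 39
j=5,k=1: even sum, acc = 39+5 = 44
j=5,k=2: odd sum, acc = 44-2 = 42
j=5,k=3: even sum, acc = 42+15 = 57
j=5,k=4: odd sum, acc = 57-4 = 53
j=5,k=5: even sum, acc = 53+25 = 78
j=6,k=1: odd sum, acc = 78-1 = 77
j=6,k=2: even sum, acc = 77+12 = 89
j=6,k=3: odd sum, acc = 89-3 = 86
j=6,k=4: even sum, acc = 86+24 = 110
j=6,k=5: odd sum, acc = 110-5 = 105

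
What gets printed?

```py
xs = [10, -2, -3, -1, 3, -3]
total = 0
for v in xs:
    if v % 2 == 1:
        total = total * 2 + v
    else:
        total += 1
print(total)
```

v=10: not odd, total = 0+1 = 1
v=-2: not odd, total = 1+1 = 2
v=-3: odd, total = 2*2+(-3) = 1
v=-1: odd, total = 1*2+(-1) = 1
v=3: odd, total = 1*2+3 = 5
v=-3: odd, total = 5*2+(-3) = 7

7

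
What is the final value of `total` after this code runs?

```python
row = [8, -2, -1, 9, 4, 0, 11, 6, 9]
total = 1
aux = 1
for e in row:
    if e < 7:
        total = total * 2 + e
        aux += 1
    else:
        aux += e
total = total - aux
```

-29

e=8: not <7; aux=9
e=-2: <7, total = 1*2+(-2) = 0; aux=10
e=-1: <7, total = 0*2+(-1) = -1; aux=11
e=9: not <7; aux=20
e=4: <7, total = (-1)*2+4 = 2; aux=21
e=0: <7, total = 2*2+0 = 4; aux=22
e=11: not <7; aux=33
e=6: <7, total = 4*2+6 = 14; aux=34
e=9: not <7; aux=43
total-aux = 14-43 = -29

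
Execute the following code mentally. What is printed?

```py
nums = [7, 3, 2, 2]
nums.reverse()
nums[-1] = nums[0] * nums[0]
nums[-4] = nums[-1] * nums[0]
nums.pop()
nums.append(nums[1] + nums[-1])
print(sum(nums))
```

reverse → [2, 2, 3, 7]
nums[-1] = nums[0]*nums[0] = 2*2 = 4 → [2, 2, 3, 4]
nums[-4] = nums[-1]*nums[0] = 4*2 = 8 → [8, 2, 3, 4]
pop() removes 4 → [8, 2, 3]
append nums[1]+nums[-1] = 2+3 = 5 → [8, 2, 3, 5]
sum = 18

18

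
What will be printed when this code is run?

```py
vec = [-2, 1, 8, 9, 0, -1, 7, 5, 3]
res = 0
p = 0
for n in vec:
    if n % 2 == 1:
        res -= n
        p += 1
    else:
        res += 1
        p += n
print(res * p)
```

n=-2: not odd, res = 0+1 = 1; p=-2
n=1: odd, res = 1-1 = 0; p=-1
n=8: not odd, res = 0+1 = 1; p=7
n=9: odd, res = 1-9 = -8; p=8
n=0: not odd, res = (-8)+1 = -7; p=8
n=-1: odd, res = (-7)-(-1) = -6; p=9
n=7: odd, res = (-6)-7 = -13; p=10
n=5: odd, res = (-13)-5 = -18; p=11
n=3: odd, res = (-18)-3 = -21; p=12
res*p = (-21)*12 = -252

-252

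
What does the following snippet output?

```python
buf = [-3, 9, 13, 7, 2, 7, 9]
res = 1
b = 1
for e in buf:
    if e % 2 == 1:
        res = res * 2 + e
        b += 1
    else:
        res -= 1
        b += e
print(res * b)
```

e=-3: odd, res = 1*2+(-3) = -1; b=2
e=9: odd, res = (-1)*2+9 = 7; b=3
e=13: odd, res = 7*2+13 = 27; b=4
e=7: odd, res = 27*2+7 = 61; b=5
e=2: not odd, res = 61-1 = 60; b=7
e=7: odd, res = 60*2+7 = 127; b=8
e=9: odd, res = 127*2+9 = 263; b=9
res*b = 263*9 = 2367

2367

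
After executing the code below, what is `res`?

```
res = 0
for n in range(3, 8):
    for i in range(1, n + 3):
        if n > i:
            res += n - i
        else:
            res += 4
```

115

n=3,i=1: 3>1, res = 0+2 = 2
n=3,i=2: 3>2, res = 2+1 = 3
n=3,i=3: not 3>3, res = 3+4 = 7
n=3,i=4: not 3>4, res = 7+4 = 11
n=3,i=5: not 3>5, res = 11+4 = 15
n=4,i=1: 4>1, res = 15+3 = 18
n=4,i=2: 4>2, res = 18+2 = 20
n=4,i=3: 4>3, res = 20+1 = 21
n=4,i=4: not 4>4, res = 21+4 = 25
n=4,i=5: not 4>5, res = 25+4 = 29
n=4,i=6: not 4>6, res = 29+4 = 33
n=5,i=1: 5>1, res = 33+4 = 37
n=5,i=2: 5>2, res = 37+3 = 40
n=5,i=3: 5>3, res = 40+2 = 42
n=5,i=4: 5>4, res = 42+1 = 43
n=5,i=5: not 5>5, res = 43+4 = 47
n=5,i=6: not 5>6, res = 47+4 = 51
n=5,i=7: not 5>7, res = 51+4 = 55
n=6,i=1: 6>1, res = 55+5 = 60
n=6,i=2: 6>2, res = 60+4 = 64
n=6,i=3: 6>3, res = 64+3 = 67
n=6,i=4: 6>4, res = 67+2 = 69
n=6,i=5: 6>5, res = 69+1 = 70
n=6,i=6: not 6>6, res = 70+4 = 74
n=6,i=7: not 6>7, res = 74+4 = 78
n=6,i=8: not 6>8, res = 78+4 = 82
n=7,i=1: 7>1, res = 82+6 = 88
n=7,i=2: 7>2, res = 88+5 = 93
n=7,i=3: 7>3, res = 93+4 = 97
n=7,i=4: 7>4, res = 97+3 = 100
n=7,i=5: 7>5, res = 100+2 = 102
n=7,i=6: 7>6, res = 102+1 = 103
n=7,i=7: not 7>7, res = 103+4 = 107
n=7,i=8: not 7>8, res = 107+4 = 111
n=7,i=9: not 7>9, res = 111+4 = 115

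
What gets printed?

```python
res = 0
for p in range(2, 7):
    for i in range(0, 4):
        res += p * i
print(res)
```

p=2,i=0: res = 0+0 = 0
p=2,i=1: res = 0+2 = 2
p=2,i=2: res = 2+4 = 6
p=2,i=3: res = 6+6 = 12
p=3,i=0: res = 12+0 = 12
p=3,i=1: res = 12+3 = 15
p=3,i=2: res = 15+6 = 21
p=3,i=3: res = 21+9 = 30
p=4,i=0: res = 30+0 = 30
p=4,i=1: res = 30+4 = 34
p=4,i=2: res = 34+8 = 42
p=4,i=3: res = 42+12 = 54
p=5,i=0: res = 54+0 = 54
p=5,i=1: res = 54+5 = 59
p=5,i=2: res = 59+10 = 69
p=5,i=3: res = 69+15 = 84
p=6,i=0: res = 84+0 = 84
p=6,i=1: res = 84+6 = 90
p=6,i=2: res = 90+12 = 102
p=6,i=3: res = 102+18 = 120

120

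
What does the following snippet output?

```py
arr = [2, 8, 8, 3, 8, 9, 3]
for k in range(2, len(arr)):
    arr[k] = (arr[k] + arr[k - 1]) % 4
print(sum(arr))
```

k=2: arr[2] = (8+8)%4 = 0 → [2, 8, 0, 3, 8, 9, 3]
k=3: arr[3] = (3+0)%4 = 3 → [2, 8, 0, 3, 8, 9, 3]
k=4: arr[4] = (8+3)%4 = 3 → [2, 8, 0, 3, 3, 9, 3]
k=5: arr[5] = (9+3)%4 = 0 → [2, 8, 0, 3, 3, 0, 3]
k=6: arr[6] = (3+0)%4 = 3 → [2, 8, 0, 3, 3, 0, 3]
sum = 19

19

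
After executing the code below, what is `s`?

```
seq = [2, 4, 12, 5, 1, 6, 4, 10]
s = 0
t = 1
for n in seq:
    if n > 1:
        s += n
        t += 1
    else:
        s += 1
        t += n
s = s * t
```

396

n=2: >1, s = 0+2 = 2; t=2
n=4: >1, s = 2+4 = 6; t=3
n=12: >1, s = 6+12 = 18; t=4
n=5: >1, s = 18+5 = 23; t=5
n=1: not >1, s = 23+1 = 24; t=6
n=6: >1, s = 24+6 = 30; t=7
n=4: >1, s = 30+4 = 34; t=8
n=10: >1, s = 34+10 = 44; t=9
s*t = 44*9 = 396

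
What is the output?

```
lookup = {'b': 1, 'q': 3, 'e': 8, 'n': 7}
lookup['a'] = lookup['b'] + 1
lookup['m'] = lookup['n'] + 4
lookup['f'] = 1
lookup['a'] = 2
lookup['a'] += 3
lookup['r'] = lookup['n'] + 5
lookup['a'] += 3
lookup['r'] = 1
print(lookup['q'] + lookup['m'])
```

14

lookup['a'] = lookup['b']+1 = 2 → {'b': 1, 'q': 3, 'e': 8, 'n': 7, 'a': 2}
lookup['m'] = lookup['n']+4 = 11 → {'b': 1, 'q': 3, 'e': 8, 'n': 7, 'a': 2, 'm': 11}
lookup['f'] = 1 → {'b': 1, 'q': 3, 'e': 8, 'n': 7, 'a': 2, 'm': 11, 'f': 1}
lookup['a'] = 2 → {'b': 1, 'q': 3, 'e': 8, 'n': 7, 'a': 2, 'm': 11, 'f': 1}
lookup['a'] = 2+3 = 5 → {'b': 1, 'q': 3, 'e': 8, 'n': 7, 'a': 5, 'm': 11, 'f': 1}
lookup['r'] = lookup['n']+5 = 12 → {'b': 1, 'q': 3, 'e': 8, 'n': 7, 'a': 5, 'm': 11, 'f': 1, 'r': 12}
lookup['a'] = 5+3 = 8 → {'b': 1, 'q': 3, 'e': 8, 'n': 7, 'a': 8, 'm': 11, 'f': 1, 'r': 12}
lookup['r'] = 1 → {'b': 1, 'q': 3, 'e': 8, 'n': 7, 'a': 8, 'm': 11, 'f': 1, 'r': 1}
lookup['q']+lookup['m'] = 3+11 = 14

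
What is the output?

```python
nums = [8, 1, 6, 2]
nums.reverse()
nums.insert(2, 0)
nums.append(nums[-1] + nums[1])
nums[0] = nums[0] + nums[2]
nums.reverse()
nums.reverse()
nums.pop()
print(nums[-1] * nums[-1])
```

reverse → [2, 6, 1, 8]
insert 0 at 2 → [2, 6, 0, 1, 8]
append nums[-1]+nums[1] = 8+6 = 14 → [2, 6, 0, 1, 8, 14]
nums[0] = nums[0]+nums[2] = 2+0 = 2 → [2, 6, 0, 1, 8, 14]
reverse → [14, 8, 1, 0, 6, 2]
reverse → [2, 6, 0, 1, 8, 14]
pop() removes 14 → [2, 6, 0, 1, 8]
nums[-1]*nums[-1] = 8*8 = 64

64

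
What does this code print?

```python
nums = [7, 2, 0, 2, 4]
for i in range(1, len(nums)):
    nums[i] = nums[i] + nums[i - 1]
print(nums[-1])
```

i=1: nums[1] = 2+7 = 9 → [7, 9, 0, 2, 4]
i=2: nums[2] = 0+9 = 9 → [7, 9, 9, 2, 4]
i=3: nums[3] = 2+9 = 11 → [7, 9, 9, 11, 4]
i=4: nums[4] = 4+11 = 15 → [7, 9, 9, 11, 15]

15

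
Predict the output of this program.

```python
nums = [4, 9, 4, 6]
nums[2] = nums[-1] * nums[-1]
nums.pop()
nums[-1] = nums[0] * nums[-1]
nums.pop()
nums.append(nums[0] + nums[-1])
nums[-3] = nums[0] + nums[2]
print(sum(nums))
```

39

nums[2] = nums[-1]*nums[-1] = 6*6 = 36 → [4, 9, 36, 6]
pop() removes 6 → [4, 9, 36]
nums[-1] = nums[0]*nums[-1] = 4*36 = 144 → [4, 9, 144]
pop() removes 144 → [4, 9]
append nums[0]+nums[-1] = 4+9 = 13 → [4, 9, 13]
nums[-3] = nums[0]+nums[2] = 4+13 = 17 → [17, 9, 13]
sum = 39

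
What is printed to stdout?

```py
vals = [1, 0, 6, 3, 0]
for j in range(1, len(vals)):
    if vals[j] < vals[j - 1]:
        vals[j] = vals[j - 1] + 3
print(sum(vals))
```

32

j=1: 0<1, vals[1] = 1+3 = 4 → [1, 4, 6, 3, 0]
j=2: 6>=4, unchanged → [1, 4, 6, 3, 0]
j=3: 3<6, vals[3] = 6+3 = 9 → [1, 4, 6, 9, 0]
j=4: 0<9, vals[4] = 9+3 = 12 → [1, 4, 6, 9, 12]
sum = 32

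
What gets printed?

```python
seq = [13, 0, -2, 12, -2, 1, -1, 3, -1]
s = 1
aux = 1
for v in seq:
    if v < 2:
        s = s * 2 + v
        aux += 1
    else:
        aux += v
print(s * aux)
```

v=13: not <2; aux=14
v=0: <2, s = 1*2+0 = 2; aux=15
v=-2: <2, s = 2*2+(-2) = 2; aux=16
v=12: not <2; aux=28
v=-2: <2, s = 2*2+(-2) = 2; aux=29
v=1: <2, s = 2*2+1 = 5; aux=30
v=-1: <2, s = 5*2+(-1) = 9; aux=31
v=3: not <2; aux=34
v=-1: <2, s = 9*2+(-1) = 17; aux=35
s*aux = 17*35 = 595

595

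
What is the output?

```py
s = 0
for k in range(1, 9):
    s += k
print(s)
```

36

k=1: s = 0+1 = 1
k=2: s = 1+2 = 3
k=3: s = 3+3 = 6
k=4: s = 6+4 = 10
k=5: s = 10+5 = 15
k=6: s = 15+6 = 21
k=7: s = 21+7 = 28
k=8: s = 28+8 = 36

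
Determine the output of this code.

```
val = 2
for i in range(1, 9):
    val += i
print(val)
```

38

i=1: val = 2+1 = 3
i=2: val = 3+2 = 5
i=3: val = 5+3 = 8
i=4: val = 8+4 = 12
i=5: val = 12+5 = 17
i=6: val = 17+6 = 23
i=7: val = 23+7 = 30
i=8: val = 30+8 = 38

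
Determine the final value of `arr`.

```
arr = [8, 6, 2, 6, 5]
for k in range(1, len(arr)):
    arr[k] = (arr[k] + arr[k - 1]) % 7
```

[8, 0, 2, 1, 6]

k=1: arr[1] = (6+8)%7 = 0 → [8, 0, 2, 6, 5]
k=2: arr[2] = (2+0)%7 = 2 → [8, 0, 2, 6, 5]
k=3: arr[3] = (6+2)%7 = 1 → [8, 0, 2, 1, 5]
k=4: arr[4] = (5+1)%7 = 6 → [8, 0, 2, 1, 6]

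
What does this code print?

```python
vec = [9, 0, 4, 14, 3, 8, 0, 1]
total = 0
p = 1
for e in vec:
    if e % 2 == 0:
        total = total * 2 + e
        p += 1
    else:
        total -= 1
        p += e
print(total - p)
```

e=9: not even, total = 0-1 = -1; p=10
e=0: even, total = (-1)*2+0 = -2; p=11
e=4: even, total = (-2)*2+4 = 0; p=12
e=14: even, total = 0*2+14 = 14; p=13
e=3: not even, total = 14-1 = 13; p=16
e=8: even, total = 13*2+8 = 34; p=17
e=0: even, total = 34*2+0 = 68; p=18
e=1: not even, total = 68-1 = 67; p=19
total-p = 67-19 = 48

48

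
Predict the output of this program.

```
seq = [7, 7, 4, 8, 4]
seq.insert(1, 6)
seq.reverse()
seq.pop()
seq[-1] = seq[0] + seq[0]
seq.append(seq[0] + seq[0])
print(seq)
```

[4, 8, 4, 7, 8, 8]

insert 6 at 1 → [7, 6, 7, 4, 8, 4]
reverse → [4, 8, 4, 7, 6, 7]
pop() removes 7 → [4, 8, 4, 7, 6]
seq[-1] = seq[0]+seq[0] = 4+4 = 8 → [4, 8, 4, 7, 8]
append seq[0]+seq[0] = 4+4 = 8 → [4, 8, 4, 7, 8, 8]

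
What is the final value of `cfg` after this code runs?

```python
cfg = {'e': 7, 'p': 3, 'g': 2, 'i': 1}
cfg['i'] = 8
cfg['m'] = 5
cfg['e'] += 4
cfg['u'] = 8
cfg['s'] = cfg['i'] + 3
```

{'e': 11, 'p': 3, 'g': 2, 'i': 8, 'm': 5, 'u': 8, 's': 11}

cfg['i'] = 8 → {'e': 7, 'p': 3, 'g': 2, 'i': 8}
cfg['m'] = 5 → {'e': 7, 'p': 3, 'g': 2, 'i': 8, 'm': 5}
cfg['e'] = 7+4 = 11 → {'e': 11, 'p': 3, 'g': 2, 'i': 8, 'm': 5}
cfg['u'] = 8 → {'e': 11, 'p': 3, 'g': 2, 'i': 8, 'm': 5, 'u': 8}
cfg['s'] = cfg['i']+3 = 11 → {'e': 11, 'p': 3, 'g': 2, 'i': 8, 'm': 5, 'u': 8, 's': 11}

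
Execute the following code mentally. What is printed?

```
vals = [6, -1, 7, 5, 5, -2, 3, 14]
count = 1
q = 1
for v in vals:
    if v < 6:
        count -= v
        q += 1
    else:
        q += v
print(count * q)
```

v=6: not <6; q=7
v=-1: <6, count = 1-(-1) = 2; q=8
v=7: not <6; q=15
v=5: <6, count = 2-5 = -3; q=16
v=5: <6, count = (-3)-5 = -8; q=17
v=-2: <6, count = (-8)-(-2) = -6; q=18
v=3: <6, count = (-6)-3 = -9; q=19
v=14: not <6; q=33
count*q = (-9)*33 = -297

-297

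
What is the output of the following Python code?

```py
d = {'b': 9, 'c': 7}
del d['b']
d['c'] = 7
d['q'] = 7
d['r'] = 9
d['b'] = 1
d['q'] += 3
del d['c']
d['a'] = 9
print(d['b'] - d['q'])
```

-9

del 'b' → {'c': 7}
d['c'] = 7 → {'c': 7}
d['q'] = 7 → {'c': 7, 'q': 7}
d['r'] = 9 → {'c': 7, 'q': 7, 'r': 9}
d['b'] = 1 → {'c': 7, 'q': 7, 'r': 9, 'b': 1}
d['q'] = 7+3 = 10 → {'c': 7, 'q': 10, 'r': 9, 'b': 1}
del 'c' → {'q': 10, 'r': 9, 'b': 1}
d['a'] = 9 → {'q': 10, 'r': 9, 'b': 1, 'a': 9}
d['b']-d['q'] = 1-10 = -9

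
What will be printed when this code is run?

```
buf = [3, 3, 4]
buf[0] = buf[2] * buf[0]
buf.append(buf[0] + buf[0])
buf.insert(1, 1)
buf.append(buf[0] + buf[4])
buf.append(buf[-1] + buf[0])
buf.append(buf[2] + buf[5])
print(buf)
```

buf[0] = buf[2]*buf[0] = 4*3 = 12 → [12, 3, 4]
append buf[0]+buf[0] = 12+12 = 24 → [12, 3, 4, 24]
insert 1 at 1 → [12, 1, 3, 4, 24]
append buf[0]+buf[4] = 12+24 = 36 → [12, 1, 3, 4, 24, 36]
append buf[-1]+buf[0] = 36+12 = 48 → [12, 1, 3, 4, 24, 36, 48]
append buf[2]+buf[5] = 3+36 = 39 → [12, 1, 3, 4, 24, 36, 48, 39]

[12, 1, 3, 4, 24, 36, 48, 39]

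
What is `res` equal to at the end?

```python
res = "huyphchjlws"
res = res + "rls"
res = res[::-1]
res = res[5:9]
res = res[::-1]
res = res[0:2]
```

'ch'

+ 'rls' → 'huyphchjlwsrls'
reverse → 'slrswljhchpyuh'
slice [5:9] → 'ljhc'
reverse → 'chjl'
slice [0:2] → 'ch'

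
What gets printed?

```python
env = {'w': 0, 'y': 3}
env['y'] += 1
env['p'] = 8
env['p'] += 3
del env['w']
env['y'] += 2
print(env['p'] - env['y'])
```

5

env['y'] = 3+1 = 4 → {'w': 0, 'y': 4}
env['p'] = 8 → {'w': 0, 'y': 4, 'p': 8}
env['p'] = 8+3 = 11 → {'w': 0, 'y': 4, 'p': 11}
del 'w' → {'y': 4, 'p': 11}
env['y'] = 4+2 = 6 → {'y': 6, 'p': 11}
env['p']-env['y'] = 11-6 = 5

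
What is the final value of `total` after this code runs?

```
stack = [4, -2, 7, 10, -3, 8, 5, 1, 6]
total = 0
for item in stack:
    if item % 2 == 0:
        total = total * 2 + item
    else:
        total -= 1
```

94

item=4: even, total = 0*2+4 = 4
item=-2: even, total = 4*2+(-2) = 6
item=7: not even, total = 6-1 = 5
item=10: even, total = 5*2+10 = 20
item=-3: not even, total = 20-1 = 19
item=8: even, total = 19*2+8 = 46
item=5: not even, total = 46-1 = 45
item=1: not even, total = 45-1 = 44
item=6: even, total = 44*2+6 = 94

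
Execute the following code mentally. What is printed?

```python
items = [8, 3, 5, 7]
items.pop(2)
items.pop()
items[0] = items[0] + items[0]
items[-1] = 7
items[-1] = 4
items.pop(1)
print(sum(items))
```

pop(2) removes 5 → [8, 3, 7]
pop() removes 7 → [8, 3]
items[0] = items[0]+items[0] = 8+8 = 16 → [16, 3]
items[-1] = 7 → [16, 7]
items[-1] = 4 → [16, 4]
pop(1) removes 4 → [16]
sum = 16

16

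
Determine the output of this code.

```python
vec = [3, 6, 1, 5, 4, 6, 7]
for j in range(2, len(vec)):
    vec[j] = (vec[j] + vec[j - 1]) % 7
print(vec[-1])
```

j=2: vec[2] = (1+6)%7 = 0 → [3, 6, 0, 5, 4, 6, 7]
j=3: vec[3] = (5+0)%7 = 5 → [3, 6, 0, 5, 4, 6, 7]
j=4: vec[4] = (4+5)%7 = 2 → [3, 6, 0, 5, 2, 6, 7]
j=5: vec[5] = (6+2)%7 = 1 → [3, 6, 0, 5, 2, 1, 7]
j=6: vec[6] = (7+1)%7 = 1 → [3, 6, 0, 5, 2, 1, 1]

1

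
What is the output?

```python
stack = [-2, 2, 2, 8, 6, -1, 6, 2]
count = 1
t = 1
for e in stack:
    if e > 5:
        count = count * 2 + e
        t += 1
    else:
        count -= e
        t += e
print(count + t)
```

e=-2: not >5, count = 1-(-2) = 3; t=-1
e=2: not >5, count = 3-2 = 1; t=1
e=2: not >5, count = 1-2 = -1; t=3
e=8: >5, count = (-1)*2+8 = 6; t=4
e=6: >5, count = 6*2+6 = 18; t=5
e=-1: not >5, count = 18-(-1) = 19; t=4
e=6: >5, count = 19*2+6 = 44; t=5
e=2: not >5, count = 44-2 = 42; t=7
count+t = 42+7 = 49

49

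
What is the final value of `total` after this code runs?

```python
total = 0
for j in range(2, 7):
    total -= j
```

j=2: total = 0-2 = -2
j=3: total = (-2)-3 = -5
j=4: total = (-5)-4 = -9
j=5: total = (-9)-5 = -14
j=6: total = (-14)-6 = -20

-20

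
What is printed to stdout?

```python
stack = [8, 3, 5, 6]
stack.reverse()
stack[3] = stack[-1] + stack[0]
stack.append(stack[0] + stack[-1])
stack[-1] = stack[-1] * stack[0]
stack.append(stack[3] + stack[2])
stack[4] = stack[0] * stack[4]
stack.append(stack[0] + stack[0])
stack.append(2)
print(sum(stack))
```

reverse → [6, 5, 3, 8]
stack[3] = stack[-1]+stack[0] = 8+6 = 14 → [6, 5, 3, 14]
append stack[0]+stack[-1] = 6+14 = 20 → [6, 5, 3, 14, 20]
stack[-1] = stack[-1]*stack[0] = 20*6 = 120 → [6, 5, 3, 14, 120]
append stack[3]+stack[2] = 14+3 = 17 → [6, 5, 3, 14, 120, 17]
stack[4] = stack[0]*stack[4] = 6*120 = 720 → [6, 5, 3, 14, 720, 17]
append stack[0]+stack[0] = 6+6 = 12 → [6, 5, 3, 14, 720, 17, 12]
append 2 → [6, 5, 3, 14, 720, 17, 12, 2]
sum = 779

779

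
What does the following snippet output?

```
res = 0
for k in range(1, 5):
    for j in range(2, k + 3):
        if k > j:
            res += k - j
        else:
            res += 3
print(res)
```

k=1,j=2: not 1>2, res = 0+3 = 3
k=1,j=3: not 1>3, res = 3+3 = 6
k=2,j=2: not 2>2, res = 6+3 = 9
k=2,j=3: not 2>3, res = 9+3 = 12
k=2,j=4: not 2>4, res = 12+3 = 15
k=3,j=2: 3>2, res = 15+1 = 16
k=3,j=3: not 3>3, res = 16+3 = 19
k=3,j=4: not 3>4, res = 19+3 = 22
k=3,j=5: not 3>5, res = 22+3 = 25
k=4,j=2: 4>2, res = 25+2 = 27
k=4,j=3: 4>3, res = 27+1 = 28
k=4,j=4: not 4>4, res = 28+3 = 31
k=4,j=5: not 4>5, res = 31+3 = 34
k=4,j=6: not 4>6, res = 34+3 = 37

37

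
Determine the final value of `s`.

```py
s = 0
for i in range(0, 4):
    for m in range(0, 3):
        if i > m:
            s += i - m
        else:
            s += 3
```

28

i=0,m=0: not 0>0, s = 0+3 = 3
i=0,m=1: not 0>1, s = 3+3 = 6
i=0,m=2: not 0>2, s = 6+3 = 9
i=1,m=0: 1>0, s = 9+1 = 10
i=1,m=1: not 1>1, s = 10+3 = 13
i=1,m=2: not 1>2, s = 13+3 = 16
i=2,m=0: 2>0, s = 16+2 = 18
i=2,m=1: 2>1, s = 18+1 = 19
i=2,m=2: not 2>2, s = 19+3 = 22
i=3,m=0: 3>0, s = 22+3 = 25
i=3,m=1: 3>1, s = 25+2 = 27
i=3,m=2: 3>2, s = 27+1 = 28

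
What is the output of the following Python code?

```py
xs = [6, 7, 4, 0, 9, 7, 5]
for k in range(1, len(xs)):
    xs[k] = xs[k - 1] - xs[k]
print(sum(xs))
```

k=1: xs[1] = 6-7 = -1 → [6, -1, 4, 0, 9, 7, 5]
k=2: xs[2] = (-1)-4 = -5 → [6, -1, -5, 0, 9, 7, 5]
k=3: xs[3] = (-5)-0 = -5 → [6, -1, -5, -5, 9, 7, 5]
k=4: xs[4] = (-5)-9 = -14 → [6, -1, -5, -5, -14, 7, 5]
k=5: xs[5] = (-14)-7 = -21 → [6, -1, -5, -5, -14, -21, 5]
k=6: xs[6] = (-21)-5 = -26 → [6, -1, -5, -5, -14, -21, -26]
sum = -66

-66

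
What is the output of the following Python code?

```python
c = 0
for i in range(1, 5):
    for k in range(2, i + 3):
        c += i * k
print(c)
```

i=1,k=2: c = 0+2 = 2
i=1,k=3: c = 2+3 = 5
i=2,k=2: c = 5+4 = 9
i=2,k=3: c = 9+6 = 15
i=2,k=4: c = 15+8 = 23
i=3,k=2: c = 23+6 = 29
i=3,k=3: c = 29+9 = 38
i=3,k=4: c = 38+12 = 50
i=3,k=5: c = 50+15 = 65
i=4,k=2: c = 65+8 = 73
i=4,k=3: c = 73+12 = 85
i=4,k=4: c = 85+16 = 101
i=4,k=5: c = 101+20 = 121
i=4,k=6: c = 121+24 = 145

145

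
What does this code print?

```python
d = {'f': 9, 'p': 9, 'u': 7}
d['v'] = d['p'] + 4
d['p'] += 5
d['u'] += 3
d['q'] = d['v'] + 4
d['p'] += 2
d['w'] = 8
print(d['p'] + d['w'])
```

24

d['v'] = d['p']+4 = 13 → {'f': 9, 'p': 9, 'u': 7, 'v': 13}
d['p'] = 9+5 = 14 → {'f': 9, 'p': 14, 'u': 7, 'v': 13}
d['u'] = 7+3 = 10 → {'f': 9, 'p': 14, 'u': 10, 'v': 13}
d['q'] = d['v']+4 = 17 → {'f': 9, 'p': 14, 'u': 10, 'v': 13, 'q': 17}
d['p'] = 14+2 = 16 → {'f': 9, 'p': 16, 'u': 10, 'v': 13, 'q': 17}
d['w'] = 8 → {'f': 9, 'p': 16, 'u': 10, 'v': 13, 'q': 17, 'w': 8}
d['p']+d['w'] = 16+8 = 24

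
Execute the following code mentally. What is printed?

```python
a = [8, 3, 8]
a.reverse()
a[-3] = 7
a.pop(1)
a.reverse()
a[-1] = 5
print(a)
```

[8, 5]

reverse → [8, 3, 8]
a[-3] = 7 → [7, 3, 8]
pop(1) removes 3 → [7, 8]
reverse → [8, 7]
a[-1] = 5 → [8, 5]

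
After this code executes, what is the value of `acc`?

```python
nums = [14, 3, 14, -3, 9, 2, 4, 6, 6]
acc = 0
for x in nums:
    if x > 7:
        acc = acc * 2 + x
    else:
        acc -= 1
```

83

x=14: >7, acc = 0*2+14 = 14
x=3: not >7, acc = 14-1 = 13
x=14: >7, acc = 13*2+14 = 40
x=-3: not >7, acc = 40-1 = 39
x=9: >7, acc = 39*2+9 = 87
x=2: not >7, acc = 87-1 = 86
x=4: not >7, acc = 86-1 = 85
x=6: not >7, acc = 85-1 = 84
x=6: not >7, acc = 84-1 = 83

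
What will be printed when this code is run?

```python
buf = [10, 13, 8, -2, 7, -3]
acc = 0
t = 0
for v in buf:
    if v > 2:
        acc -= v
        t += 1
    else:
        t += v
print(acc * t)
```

38

v=10: >2, acc = 0-10 = -10; t=1
v=13: >2, acc = (-10)-13 = -23; t=2
v=8: >2, acc = (-23)-8 = -31; t=3
v=-2: not >2; t=1
v=7: >2, acc = (-31)-7 = -38; t=2
v=-3: not >2; t=-1
acc*t = (-38)*(-1) = 38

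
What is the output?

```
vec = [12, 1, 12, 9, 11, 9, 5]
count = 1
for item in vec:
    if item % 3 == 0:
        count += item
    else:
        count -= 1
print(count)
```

item=12: %3==0, count = 1+12 = 13
item=1: not %3==0, count = 13-1 = 12
item=12: %3==0, count = 12+12 = 24
item=9: %3==0, count = 24+9 = 33
item=11: not %3==0, count = 33-1 = 32
item=9: %3==0, count = 32+9 = 41
item=5: not %3==0, count = 41-1 = 40

40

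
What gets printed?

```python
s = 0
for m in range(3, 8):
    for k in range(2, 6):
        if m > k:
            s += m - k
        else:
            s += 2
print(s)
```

m=3,k=2: 3>2, s = 0+1 = 1
m=3,k=3: not 3>3, s = 1+2 = 3
m=3,k=4: not 3>4, s = 3+2 = 5
m=3,k=5: not 3>5, s = 5+2 = 7
m=4,k=2: 4>2, s = 7+2 = 9
m=4,k=3: 4>3, s = 9+1 = 10
m=4,k=4: not 4>4, s = 10+2 = 12
m=4,k=5: not 4>5, s = 12+2 = 14
m=5,k=2: 5>2, s = 14+3 = 17
m=5,k=3: 5>3, s = 17+2 = 19
m=5,k=4: 5>4, s = 19+1 = 20
m=5,k=5: not 5>5, s = 20+2 = 22
m=6,k=2: 6>2, s = 22+4 = 26
m=6,k=3: 6>3, s = 26+3 = 29
m=6,k=4: 6>4, s = 29+2 = 31
m=6,k=5: 6>5, s = 31+1 = 32
m=7,k=2: 7>2, s = 32+5 = 37
m=7,k=3: 7>3, s = 37+4 = 41
m=7,k=4: 7>4, s = 41+3 = 44
m=7,k=5: 7>5, s = 44+2 = 46

46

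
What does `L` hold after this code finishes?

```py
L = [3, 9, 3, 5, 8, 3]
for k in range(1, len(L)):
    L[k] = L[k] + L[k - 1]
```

[3, 12, 15, 20, 28, 31]

k=1: L[1] = 9+3 = 12 → [3, 12, 3, 5, 8, 3]
k=2: L[2] = 3+12 = 15 → [3, 12, 15, 5, 8, 3]
k=3: L[3] = 5+15 = 20 → [3, 12, 15, 20, 8, 3]
k=4: L[4] = 8+20 = 28 → [3, 12, 15, 20, 28, 3]
k=5: L[5] = 3+28 = 31 → [3, 12, 15, 20, 28, 31]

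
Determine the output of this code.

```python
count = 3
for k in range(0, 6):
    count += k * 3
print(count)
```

48

k=0: count = 3+0*3 = 3
k=1: count = 3+1*3 = 6
k=2: count = 6+2*3 = 12
k=3: count = 12+3*3 = 21
k=4: count = 21+4*3 = 33
k=5: count = 33+5*3 = 48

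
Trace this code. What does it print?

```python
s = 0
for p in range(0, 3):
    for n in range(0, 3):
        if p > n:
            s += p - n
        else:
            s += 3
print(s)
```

p=0,n=0: not 0>0, s = 0+3 = 3
p=0,n=1: not 0>1, s = 3+3 = 6
p=0,n=2: not 0>2, s = 6+3 = 9
p=1,n=0: 1>0, s = 9+1 = 10
p=1,n=1: not 1>1, s = 10+3 = 13
p=1,n=2: not 1>2, s = 13+3 = 16
p=2,n=0: 2>0, s = 16+2 = 18
p=2,n=1: 2>1, s = 18+1 = 19
p=2,n=2: not 2>2, s = 19+3 = 22

22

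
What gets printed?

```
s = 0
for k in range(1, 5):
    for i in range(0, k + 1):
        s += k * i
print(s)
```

k=1,i=0: s = 0+0 = 0
k=1,i=1: s = 0+1 = 1
k=2,i=0: s = 1+0 = 1
k=2,i=1: s = 1+2 = 3
k=2,i=2: s = 3+4 = 7
k=3,i=0: s = 7+0 = 7
k=3,i=1: s = 7+3 = 10
k=3,i=2: s = 10+6 = 16
k=3,i=3: s = 16+9 = 25
k=4,i=0: s = 25+0 = 25
k=4,i=1: s = 25+4 = 29
k=4,i=2: s = 29+8 = 37
k=4,i=3: s = 37+12 = 49
k=4,i=4: s = 49+16 = 65

65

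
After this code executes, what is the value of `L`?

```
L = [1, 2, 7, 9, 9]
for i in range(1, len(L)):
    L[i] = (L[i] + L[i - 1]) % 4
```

i=1: L[1] = (2+1)%4 = 3 → [1, 3, 7, 9, 9]
i=2: L[2] = (7+3)%4 = 2 → [1, 3, 2, 9, 9]
i=3: L[3] = (9+2)%4 = 3 → [1, 3, 2, 3, 9]
i=4: L[4] = (9+3)%4 = 0 → [1, 3, 2, 3, 0]

[1, 3, 2, 3, 0]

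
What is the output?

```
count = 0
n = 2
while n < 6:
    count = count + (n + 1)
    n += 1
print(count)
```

18

n=2: count = 0+3 = 3
n=3: count = 3+4 = 7
n=4: count = 7+5 = 12
n=5: count = 12+6 = 18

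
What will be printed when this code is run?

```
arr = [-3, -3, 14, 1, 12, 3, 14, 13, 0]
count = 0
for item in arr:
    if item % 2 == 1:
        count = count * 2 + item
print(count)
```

item=-3: odd, count = 0*2+(-3) = -3
item=-3: odd, count = (-3)*2+(-3) = -9
item=14: not odd
item=1: odd, count = (-9)*2+1 = -17
item=12: not odd
item=3: odd, count = (-17)*2+3 = -31
item=14: not odd
item=13: odd, count = (-31)*2+13 = -49
item=0: not odd

-49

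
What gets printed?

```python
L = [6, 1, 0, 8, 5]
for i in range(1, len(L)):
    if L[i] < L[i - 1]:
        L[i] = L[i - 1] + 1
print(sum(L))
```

38

i=1: 1<6, L[1] = 6+1 = 7 → [6, 7, 0, 8, 5]
i=2: 0<7, L[2] = 7+1 = 8 → [6, 7, 8, 8, 5]
i=3: 8>=8, unchanged → [6, 7, 8, 8, 5]
i=4: 5<8, L[4] = 8+1 = 9 → [6, 7, 8, 8, 9]
sum = 38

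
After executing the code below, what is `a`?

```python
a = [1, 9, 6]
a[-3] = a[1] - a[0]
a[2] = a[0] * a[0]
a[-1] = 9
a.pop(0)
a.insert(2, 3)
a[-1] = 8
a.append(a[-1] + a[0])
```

[9, 9, 8, 17]

a[-3] = a[1]-a[0] = 9-1 = 8 → [8, 9, 6]
a[2] = a[0]*a[0] = 8*8 = 64 → [8, 9, 64]
a[-1] = 9 → [8, 9, 9]
pop(0) removes 8 → [9, 9]
insert 3 at 2 → [9, 9, 3]
a[-1] = 8 → [9, 9, 8]
append a[-1]+a[0] = 8+9 = 17 → [9, 9, 8, 17]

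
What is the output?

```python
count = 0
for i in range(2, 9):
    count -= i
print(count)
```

-35

i=2: count = 0-2 = -2
i=3: count = (-2)-3 = -5
i=4: count = (-5)-4 = -9
i=5: count = (-9)-5 = -14
i=6: count = (-14)-6 = -20
i=7: count = (-20)-7 = -27
i=8: count = (-27)-8 = -35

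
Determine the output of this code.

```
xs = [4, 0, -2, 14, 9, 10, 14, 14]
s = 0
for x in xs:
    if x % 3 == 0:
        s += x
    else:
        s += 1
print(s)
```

x=4: not %3==0, s = 0+1 = 1
x=0: %3==0, s = 1+0 = 1
x=-2: not %3==0, s = 1+1 = 2
x=14: not %3==0, s = 2+1 = 3
x=9: %3==0, s = 3+9 = 12
x=10: not %3==0, s = 12+1 = 13
x=14: not %3==0, s = 13+1 = 14
x=14: not %3==0, s = 14+1 = 15

15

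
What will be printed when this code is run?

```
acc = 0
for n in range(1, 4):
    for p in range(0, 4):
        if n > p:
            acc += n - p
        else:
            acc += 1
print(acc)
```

n=1,p=0: 1>0, acc = 0+1 = 1
n=1,p=1: not 1>1, acc = 1+1 = 2
n=1,p=2: not 1>2, acc = 2+1 = 3
n=1,p=3: not 1>3, acc = 3+1 = 4
n=2,p=0: 2>0, acc = 4+2 = 6
n=2,p=1: 2>1, acc = 6+1 = 7
n=2,p=2: not 2>2, acc = 7+1 = 8
n=2,p=3: not 2>3, acc = 8+1 = 9
n=3,p=0: 3>0, acc = 9+3 = 12
n=3,p=1: 3>1, acc = 12+2 = 14
n=3,p=2: 3>2, acc = 14+1 = 15
n=3,p=3: not 3>3, acc = 15+1 = 16

16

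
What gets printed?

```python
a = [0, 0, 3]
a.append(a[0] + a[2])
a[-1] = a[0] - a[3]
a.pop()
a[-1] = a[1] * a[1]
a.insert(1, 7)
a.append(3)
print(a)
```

[0, 7, 0, 0, 3]

append a[0]+a[2] = 0+3 = 3 → [0, 0, 3, 3]
a[-1] = a[0]-a[3] = 0-3 = -3 → [0, 0, 3, -3]
pop() removes -3 → [0, 0, 3]
a[-1] = a[1]*a[1] = 0*0 = 0 → [0, 0, 0]
insert 7 at 1 → [0, 7, 0, 0]
append 3 → [0, 7, 0, 0, 3]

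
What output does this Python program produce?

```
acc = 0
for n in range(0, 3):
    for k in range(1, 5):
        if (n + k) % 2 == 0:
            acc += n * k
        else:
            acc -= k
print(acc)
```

2

n=0,k=1: odd sum, acc = 0-1 = -1
n=0,k=2: even sum, acc = (-1)+0 = -1
n=0,k=3: odd sum, acc = (-1)-3 = -4
n=0,k=4: even sum, acc = (-4)+0 = -4
n=1,k=1: even sum, acc = (-4)+1 = -3
n=1,k=2: odd sum, acc = (-3)-2 = -5
n=1,k=3: even sum, acc = (-5)+3 = -2
n=1,k=4: odd sum, acc = (-2)-4 = -6
n=2,k=1: odd sum, acc = (-6)-1 = -7
n=2,k=2: even sum, acc = (-7)+4 = -3
n=2,k=3: odd sum, acc = (-3)-3 = -6
n=2,k=4: even sum, acc = (-6)+8 = 2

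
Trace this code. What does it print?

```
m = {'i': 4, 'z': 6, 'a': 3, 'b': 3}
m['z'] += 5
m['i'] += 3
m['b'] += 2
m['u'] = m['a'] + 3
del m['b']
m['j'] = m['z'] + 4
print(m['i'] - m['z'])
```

m['z'] = 6+5 = 11 → {'i': 4, 'z': 11, 'a': 3, 'b': 3}
m['i'] = 4+3 = 7 → {'i': 7, 'z': 11, 'a': 3, 'b': 3}
m['b'] = 3+2 = 5 → {'i': 7, 'z': 11, 'a': 3, 'b': 5}
m['u'] = m['a']+3 = 6 → {'i': 7, 'z': 11, 'a': 3, 'b': 5, 'u': 6}
del 'b' → {'i': 7, 'z': 11, 'a': 3, 'u': 6}
m['j'] = m['z']+4 = 15 → {'i': 7, 'z': 11, 'a': 3, 'u': 6, 'j': 15}
m['i']-m['z'] = 7-11 = -4

-4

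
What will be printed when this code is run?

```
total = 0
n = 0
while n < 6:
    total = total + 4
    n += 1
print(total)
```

n=0: total = 0+4 = 4
n=1: total = 4+4 = 8
n=2: total = 8+4 = 12
n=3: total = 12+4 = 16
n=4: total = 16+4 = 20
n=5: total = 20+4 = 24

24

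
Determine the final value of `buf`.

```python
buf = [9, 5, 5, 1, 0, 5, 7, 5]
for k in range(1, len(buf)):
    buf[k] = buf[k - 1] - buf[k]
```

[9, 4, -1, -2, -2, -7, -14, -19]

k=1: buf[1] = 9-5 = 4 → [9, 4, 5, 1, 0, 5, 7, 5]
k=2: buf[2] = 4-5 = -1 → [9, 4, -1, 1, 0, 5, 7, 5]
k=3: buf[3] = (-1)-1 = -2 → [9, 4, -1, -2, 0, 5, 7, 5]
k=4: buf[4] = (-2)-0 = -2 → [9, 4, -1, -2, -2, 5, 7, 5]
k=5: buf[5] = (-2)-5 = -7 → [9, 4, -1, -2, -2, -7, 7, 5]
k=6: buf[6] = (-7)-7 = -14 → [9, 4, -1, -2, -2, -7, -14, 5]
k=7: buf[7] = (-14)-5 = -19 → [9, 4, -1, -2, -2, -7, -14, -19]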